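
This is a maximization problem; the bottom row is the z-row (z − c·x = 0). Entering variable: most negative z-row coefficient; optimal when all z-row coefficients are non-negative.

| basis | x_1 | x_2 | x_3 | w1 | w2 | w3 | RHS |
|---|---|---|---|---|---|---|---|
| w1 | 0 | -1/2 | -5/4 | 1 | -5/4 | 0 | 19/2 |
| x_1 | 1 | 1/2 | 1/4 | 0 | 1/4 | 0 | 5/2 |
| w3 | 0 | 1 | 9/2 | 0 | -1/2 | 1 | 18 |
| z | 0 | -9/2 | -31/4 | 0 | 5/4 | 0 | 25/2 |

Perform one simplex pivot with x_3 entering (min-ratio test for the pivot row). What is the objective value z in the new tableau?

87/2

Ratio test on column x_3 — row 1: entry -5/4 ≤ 0; row 2: (5/2)/(1/4) = 10; row 3: 18/(9/2) = 4. Minimum is 4 at row 3 (w3 leaves); pivot element 9/2.
Pivot on row 3; the z-row RHS becomes 25/2 − (-31/4)·4 = 87/2.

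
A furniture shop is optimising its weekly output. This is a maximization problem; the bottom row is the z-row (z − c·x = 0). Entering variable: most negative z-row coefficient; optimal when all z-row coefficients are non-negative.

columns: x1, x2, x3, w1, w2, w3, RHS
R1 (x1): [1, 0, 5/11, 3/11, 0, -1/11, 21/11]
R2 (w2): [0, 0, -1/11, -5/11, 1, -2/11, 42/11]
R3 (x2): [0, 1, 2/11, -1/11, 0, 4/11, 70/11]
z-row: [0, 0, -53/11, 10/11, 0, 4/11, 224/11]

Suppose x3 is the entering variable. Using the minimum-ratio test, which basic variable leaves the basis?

Column x3 entries and ratios — x1: (21/11)/(5/11) = 21/5; w2: -1/11 ≤ 0, skip; x2: (70/11)/(2/11) = 35.
Smallest ratio is 21/5 in the row of x1, so x1 leaves.

x1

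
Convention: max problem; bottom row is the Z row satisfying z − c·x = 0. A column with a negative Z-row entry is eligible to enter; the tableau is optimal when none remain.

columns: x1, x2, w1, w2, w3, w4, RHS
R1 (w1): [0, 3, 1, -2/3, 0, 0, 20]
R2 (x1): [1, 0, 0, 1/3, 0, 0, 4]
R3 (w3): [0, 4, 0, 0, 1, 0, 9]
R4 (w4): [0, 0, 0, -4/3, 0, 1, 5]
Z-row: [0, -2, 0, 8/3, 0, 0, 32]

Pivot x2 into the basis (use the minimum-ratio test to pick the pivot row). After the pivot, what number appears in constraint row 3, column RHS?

9/4

Ratio test on column x2 — row 1: 20/3 = 20/3; row 2: entry 0 ≤ 0; row 3: 9/4 = 9/4; row 4: entry 0 ≤ 0. Minimum is 9/4 at row 3 (w3 leaves); pivot element 4.
Divide row 3 by 4; eliminate column x2 from the other rows.
In the new row 3, the RHS entry is the old entry divided by the pivot: 9/4 = 9/4.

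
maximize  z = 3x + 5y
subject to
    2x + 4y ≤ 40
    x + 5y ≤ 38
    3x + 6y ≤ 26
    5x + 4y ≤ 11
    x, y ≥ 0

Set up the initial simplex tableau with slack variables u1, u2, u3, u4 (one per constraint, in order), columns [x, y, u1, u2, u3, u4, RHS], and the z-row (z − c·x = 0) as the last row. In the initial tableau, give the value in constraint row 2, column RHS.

The RHS of constraint 2 is b_2 = 38.

38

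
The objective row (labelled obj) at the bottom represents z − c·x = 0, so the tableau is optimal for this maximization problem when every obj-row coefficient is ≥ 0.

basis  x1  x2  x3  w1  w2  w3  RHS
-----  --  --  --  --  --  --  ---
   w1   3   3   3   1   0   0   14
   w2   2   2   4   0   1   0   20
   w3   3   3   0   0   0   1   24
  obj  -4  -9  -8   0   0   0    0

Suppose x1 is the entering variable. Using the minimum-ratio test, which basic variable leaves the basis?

w1

Column x1 entries and ratios — w1: 14/3 = 14/3; w2: 20/2 = 10; w3: 24/3 = 8.
Smallest ratio is 14/3 in the row of w1, so w1 leaves.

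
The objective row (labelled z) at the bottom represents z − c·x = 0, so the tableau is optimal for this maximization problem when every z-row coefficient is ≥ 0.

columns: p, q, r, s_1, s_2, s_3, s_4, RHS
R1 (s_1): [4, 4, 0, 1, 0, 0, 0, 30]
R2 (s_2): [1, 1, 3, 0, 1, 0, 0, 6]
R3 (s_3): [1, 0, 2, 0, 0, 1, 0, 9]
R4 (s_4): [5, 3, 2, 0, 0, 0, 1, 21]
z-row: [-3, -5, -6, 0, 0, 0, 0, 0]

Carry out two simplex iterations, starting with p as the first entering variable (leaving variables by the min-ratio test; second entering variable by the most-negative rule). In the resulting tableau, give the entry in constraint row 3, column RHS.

Ratio test on column p — row 1: 30/4 = 15/2; row 2: 6/1 = 6; row 3: 9/1 = 9; row 4: 21/5 = 21/5. Minimum is 21/5 at row 4 (s_4 leaves); pivot element 5.
Divide row 4 by 5; eliminate column p from the other rows.
Second iteration: most negative z-row entry is -24/5 in column r, so r enters.
Ratio test on column r — row 1: entry -8/5 ≤ 0; row 2: (9/5)/(13/5) = 9/13; row 3: (24/5)/(8/5) = 3; row 4: (21/5)/(2/5) = 21/2. Minimum is 9/13 at row 2 (s_2 leaves); pivot element 13/5.
Divide row 2 by 13/5; eliminate column r from the other rows.
After both pivots, the entry at constraint row 3, column RHS is 48/13.

48/13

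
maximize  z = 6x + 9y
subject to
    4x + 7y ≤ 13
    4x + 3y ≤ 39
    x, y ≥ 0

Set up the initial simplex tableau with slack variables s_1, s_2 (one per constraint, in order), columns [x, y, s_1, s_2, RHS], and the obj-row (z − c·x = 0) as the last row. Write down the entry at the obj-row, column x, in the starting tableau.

The obj-row carries the negated objective coefficients: the x entry is -6.

-6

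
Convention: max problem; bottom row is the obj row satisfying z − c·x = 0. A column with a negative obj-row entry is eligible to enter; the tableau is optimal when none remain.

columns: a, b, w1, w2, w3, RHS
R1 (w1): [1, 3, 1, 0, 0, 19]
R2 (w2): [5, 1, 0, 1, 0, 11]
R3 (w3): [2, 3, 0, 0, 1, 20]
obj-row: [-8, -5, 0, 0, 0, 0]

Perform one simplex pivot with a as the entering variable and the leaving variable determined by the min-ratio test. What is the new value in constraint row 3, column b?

13/5

Ratio test on column a — row 1: 19/1 = 19; row 2: 11/5 = 11/5; row 3: 20/2 = 10. Minimum is 11/5 at row 2 (w2 leaves); pivot element 5.
Divide row 2 by 5; eliminate column a from the other rows.
Row 3 update in column b: 3 − 2·(1/5) = 13/5.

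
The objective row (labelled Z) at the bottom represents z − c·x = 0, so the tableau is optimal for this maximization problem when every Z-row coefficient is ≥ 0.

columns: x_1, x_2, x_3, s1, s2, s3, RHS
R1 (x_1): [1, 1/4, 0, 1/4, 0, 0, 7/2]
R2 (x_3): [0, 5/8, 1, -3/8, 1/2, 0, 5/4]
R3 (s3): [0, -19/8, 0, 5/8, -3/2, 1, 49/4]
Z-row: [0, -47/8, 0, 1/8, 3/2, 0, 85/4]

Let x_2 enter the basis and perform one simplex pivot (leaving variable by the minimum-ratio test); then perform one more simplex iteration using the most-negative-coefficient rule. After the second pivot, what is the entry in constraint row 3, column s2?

Ratio test on column x_2 — row 1: (7/2)/(1/4) = 14; row 2: (5/4)/(5/8) = 2; row 3: entry -19/8 ≤ 0. Minimum is 2 at row 2 (x_3 leaves); pivot element 5/8.
Divide row 2 by 5/8; eliminate column x_2 from the other rows.
Second iteration: most negative Z-row entry is -17/5 in column s1, so s1 enters.
Ratio test on column s1 — row 1: 3/(2/5) = 15/2; row 2: entry -3/5 ≤ 0; row 3: entry -4/5 ≤ 0. Minimum is 15/2 at row 1 (x_1 leaves); pivot element 2/5.
Divide row 1 by 2/5; eliminate column s1 from the other rows.
After both pivots, the entry at constraint row 3, column s2 is 0.

0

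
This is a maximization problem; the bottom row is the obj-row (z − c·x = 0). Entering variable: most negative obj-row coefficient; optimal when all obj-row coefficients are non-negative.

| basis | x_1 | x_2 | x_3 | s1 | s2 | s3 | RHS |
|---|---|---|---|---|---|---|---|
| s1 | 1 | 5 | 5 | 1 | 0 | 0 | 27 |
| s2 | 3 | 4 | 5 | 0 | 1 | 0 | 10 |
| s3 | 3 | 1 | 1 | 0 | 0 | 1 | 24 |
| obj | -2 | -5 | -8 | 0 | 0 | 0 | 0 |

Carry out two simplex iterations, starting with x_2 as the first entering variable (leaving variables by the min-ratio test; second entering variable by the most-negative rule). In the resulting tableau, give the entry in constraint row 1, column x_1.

Ratio test on column x_2 — row 1: 27/5 = 27/5; row 2: 10/4 = 5/2; row 3: 24/1 = 24. Minimum is 5/2 at row 2 (s2 leaves); pivot element 4.
Divide row 2 by 4; eliminate column x_2 from the other rows.
Second iteration: most negative obj-row entry is -7/4 in column x_3, so x_3 enters.
Ratio test on column x_3 — row 1: entry -5/4 ≤ 0; row 2: (5/2)/(5/4) = 2; row 3: entry -1/4 ≤ 0. Minimum is 2 at row 2 (x_2 leaves); pivot element 5/4.
Divide row 2 by 5/4; eliminate column x_3 from the other rows.
After both pivots, the entry at constraint row 1, column x_1 is -2.

-2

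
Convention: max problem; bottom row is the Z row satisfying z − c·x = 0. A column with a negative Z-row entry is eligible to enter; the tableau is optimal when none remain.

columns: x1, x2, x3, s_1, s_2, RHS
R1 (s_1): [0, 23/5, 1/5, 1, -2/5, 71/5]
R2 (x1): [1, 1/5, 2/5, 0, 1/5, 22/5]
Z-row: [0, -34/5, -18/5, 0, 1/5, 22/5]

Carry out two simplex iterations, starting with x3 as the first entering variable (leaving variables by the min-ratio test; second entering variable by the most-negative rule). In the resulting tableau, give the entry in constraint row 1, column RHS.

Ratio test on column x3 — row 1: (71/5)/(1/5) = 71; row 2: (22/5)/(2/5) = 11. Minimum is 11 at row 2 (x1 leaves); pivot element 2/5.
Divide row 2 by 2/5; eliminate column x3 from the other rows.
Second iteration: most negative Z-row entry is -5 in column x2, so x2 enters.
Ratio test on column x2 — row 1: 12/(9/2) = 8/3; row 2: 11/(1/2) = 22. Minimum is 8/3 at row 1 (s_1 leaves); pivot element 9/2.
Divide row 1 by 9/2; eliminate column x2 from the other rows.
After both pivots, the entry at constraint row 1, column RHS is 8/3.

8/3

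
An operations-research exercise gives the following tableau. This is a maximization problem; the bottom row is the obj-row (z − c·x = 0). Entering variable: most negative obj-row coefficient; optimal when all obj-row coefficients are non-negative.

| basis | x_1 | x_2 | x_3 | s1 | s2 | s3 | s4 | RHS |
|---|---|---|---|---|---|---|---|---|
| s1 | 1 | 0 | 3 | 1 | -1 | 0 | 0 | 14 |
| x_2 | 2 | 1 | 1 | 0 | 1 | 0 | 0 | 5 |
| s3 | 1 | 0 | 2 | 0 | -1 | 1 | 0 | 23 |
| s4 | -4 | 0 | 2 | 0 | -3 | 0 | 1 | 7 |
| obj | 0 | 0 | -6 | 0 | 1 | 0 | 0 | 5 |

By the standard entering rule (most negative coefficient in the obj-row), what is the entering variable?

x_3

Negative obj-row entries: x_3: -6.
The most negative is -6 in column x_3, so x_3 enters.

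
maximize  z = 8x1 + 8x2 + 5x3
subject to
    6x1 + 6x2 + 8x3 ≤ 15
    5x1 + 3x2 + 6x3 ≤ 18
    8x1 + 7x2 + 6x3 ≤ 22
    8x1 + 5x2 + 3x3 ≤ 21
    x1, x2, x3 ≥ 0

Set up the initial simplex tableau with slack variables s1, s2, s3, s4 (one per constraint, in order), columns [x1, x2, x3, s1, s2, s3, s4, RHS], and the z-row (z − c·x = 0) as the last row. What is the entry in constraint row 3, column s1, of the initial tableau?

0

Slack s1 belongs to constraint 1; its column is the unit vector e_1, so the entry in row 3 is 0.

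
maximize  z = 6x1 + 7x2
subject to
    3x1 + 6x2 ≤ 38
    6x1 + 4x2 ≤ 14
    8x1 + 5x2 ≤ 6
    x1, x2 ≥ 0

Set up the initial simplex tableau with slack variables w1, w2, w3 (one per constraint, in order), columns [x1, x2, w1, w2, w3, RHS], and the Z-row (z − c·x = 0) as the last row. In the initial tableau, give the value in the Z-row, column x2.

The Z-row carries the negated objective coefficients: the x2 entry is -7.

-7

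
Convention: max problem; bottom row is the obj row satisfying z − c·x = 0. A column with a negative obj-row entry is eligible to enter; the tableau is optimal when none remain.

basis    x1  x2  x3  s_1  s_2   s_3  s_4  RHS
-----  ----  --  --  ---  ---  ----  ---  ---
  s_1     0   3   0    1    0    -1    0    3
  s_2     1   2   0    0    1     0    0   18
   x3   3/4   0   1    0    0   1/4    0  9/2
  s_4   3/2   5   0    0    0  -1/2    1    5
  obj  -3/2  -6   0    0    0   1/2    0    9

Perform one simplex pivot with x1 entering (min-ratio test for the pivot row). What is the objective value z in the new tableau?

Ratio test on column x1 — row 1: entry 0 ≤ 0; row 2: 18/1 = 18; row 3: (9/2)/(3/4) = 6; row 4: 5/(3/2) = 10/3. Minimum is 10/3 at row 4 (s_4 leaves); pivot element 3/2.
Pivot on row 4; the obj-row RHS becomes 9 − (-3/2)·(10/3) = 14.

14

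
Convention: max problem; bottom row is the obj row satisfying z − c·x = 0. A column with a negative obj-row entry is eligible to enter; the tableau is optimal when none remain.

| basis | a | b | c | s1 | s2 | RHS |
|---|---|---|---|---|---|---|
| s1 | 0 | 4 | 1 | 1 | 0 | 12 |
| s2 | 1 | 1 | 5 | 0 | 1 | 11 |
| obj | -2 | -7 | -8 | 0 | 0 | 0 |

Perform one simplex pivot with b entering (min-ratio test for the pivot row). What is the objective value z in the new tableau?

Ratio test on column b — row 1: 12/4 = 3; row 2: 11/1 = 11. Minimum is 3 at row 1 (s1 leaves); pivot element 4.
Pivot on row 1; the obj-row RHS becomes 0 − (-7)·3 = 21.

21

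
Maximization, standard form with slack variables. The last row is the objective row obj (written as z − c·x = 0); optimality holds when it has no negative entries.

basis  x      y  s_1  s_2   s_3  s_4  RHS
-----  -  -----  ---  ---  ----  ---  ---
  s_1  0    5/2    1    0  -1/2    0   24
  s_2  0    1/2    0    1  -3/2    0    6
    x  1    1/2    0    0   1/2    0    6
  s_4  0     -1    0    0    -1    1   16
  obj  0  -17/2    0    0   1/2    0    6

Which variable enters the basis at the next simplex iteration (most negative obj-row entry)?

y

Negative obj-row entries: y: -17/2.
The most negative is -17/2 in column y, so y enters.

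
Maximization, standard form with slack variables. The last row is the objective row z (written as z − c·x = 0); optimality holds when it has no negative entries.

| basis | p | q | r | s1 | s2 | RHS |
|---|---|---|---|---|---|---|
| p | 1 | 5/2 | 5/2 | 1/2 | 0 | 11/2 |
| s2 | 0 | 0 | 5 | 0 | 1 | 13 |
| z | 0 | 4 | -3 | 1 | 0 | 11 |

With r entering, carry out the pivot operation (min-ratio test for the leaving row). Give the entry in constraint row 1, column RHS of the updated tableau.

11/5

Ratio test on column r — row 1: (11/2)/(5/2) = 11/5; row 2: 13/5 = 13/5. Minimum is 11/5 at row 1 (p leaves); pivot element 5/2.
Divide row 1 by 5/2; eliminate column r from the other rows.
In the new row 1, the RHS entry is the old entry divided by the pivot: (11/2)/(5/2) = 11/5.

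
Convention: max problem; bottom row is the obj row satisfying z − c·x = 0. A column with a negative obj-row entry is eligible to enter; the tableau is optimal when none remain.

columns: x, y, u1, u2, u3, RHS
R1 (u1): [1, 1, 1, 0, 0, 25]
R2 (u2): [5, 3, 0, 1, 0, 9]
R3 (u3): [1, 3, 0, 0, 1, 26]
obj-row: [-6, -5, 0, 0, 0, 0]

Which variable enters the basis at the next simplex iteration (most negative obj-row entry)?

Negative obj-row entries: x: -6, y: -5.
The most negative is -6 in column x, so x enters.

x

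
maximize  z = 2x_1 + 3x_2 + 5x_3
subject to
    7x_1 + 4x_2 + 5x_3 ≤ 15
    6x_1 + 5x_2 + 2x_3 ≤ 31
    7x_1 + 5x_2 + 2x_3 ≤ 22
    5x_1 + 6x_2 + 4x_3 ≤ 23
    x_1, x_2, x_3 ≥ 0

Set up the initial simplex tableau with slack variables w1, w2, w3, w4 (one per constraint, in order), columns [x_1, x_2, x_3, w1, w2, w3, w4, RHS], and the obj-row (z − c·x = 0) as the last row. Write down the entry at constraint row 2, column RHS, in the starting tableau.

31

The RHS of constraint 2 is b_2 = 31.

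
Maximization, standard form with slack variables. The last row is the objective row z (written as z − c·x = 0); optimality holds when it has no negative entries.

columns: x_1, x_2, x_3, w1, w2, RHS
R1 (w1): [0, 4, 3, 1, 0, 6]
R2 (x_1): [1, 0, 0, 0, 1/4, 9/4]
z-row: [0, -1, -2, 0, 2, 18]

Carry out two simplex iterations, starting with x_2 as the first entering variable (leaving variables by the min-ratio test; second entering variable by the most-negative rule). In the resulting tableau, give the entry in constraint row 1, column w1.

Ratio test on column x_2 — row 1: 6/4 = 3/2; row 2: entry 0 ≤ 0. Minimum is 3/2 at row 1 (w1 leaves); pivot element 4.
Divide row 1 by 4; eliminate column x_2 from the other rows.
Second iteration: most negative z-row entry is -5/4 in column x_3, so x_3 enters.
Ratio test on column x_3 — row 1: (3/2)/(3/4) = 2; row 2: entry 0 ≤ 0. Minimum is 2 at row 1 (x_2 leaves); pivot element 3/4.
Divide row 1 by 3/4; eliminate column x_3 from the other rows.
After both pivots, the entry at constraint row 1, column w1 is 1/3.

1/3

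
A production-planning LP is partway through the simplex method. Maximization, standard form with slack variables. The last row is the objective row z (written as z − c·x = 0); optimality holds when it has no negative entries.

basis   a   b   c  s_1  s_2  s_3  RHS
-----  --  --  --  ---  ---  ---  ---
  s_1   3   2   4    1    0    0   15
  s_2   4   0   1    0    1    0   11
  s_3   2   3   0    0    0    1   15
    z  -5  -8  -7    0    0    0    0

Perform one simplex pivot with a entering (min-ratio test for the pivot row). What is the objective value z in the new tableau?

55/4

Ratio test on column a — row 1: 15/3 = 5; row 2: 11/4 = 11/4; row 3: 15/2 = 15/2. Minimum is 11/4 at row 2 (s_2 leaves); pivot element 4.
Pivot on row 2; the z-row RHS becomes 0 − (-5)·(11/4) = 55/4.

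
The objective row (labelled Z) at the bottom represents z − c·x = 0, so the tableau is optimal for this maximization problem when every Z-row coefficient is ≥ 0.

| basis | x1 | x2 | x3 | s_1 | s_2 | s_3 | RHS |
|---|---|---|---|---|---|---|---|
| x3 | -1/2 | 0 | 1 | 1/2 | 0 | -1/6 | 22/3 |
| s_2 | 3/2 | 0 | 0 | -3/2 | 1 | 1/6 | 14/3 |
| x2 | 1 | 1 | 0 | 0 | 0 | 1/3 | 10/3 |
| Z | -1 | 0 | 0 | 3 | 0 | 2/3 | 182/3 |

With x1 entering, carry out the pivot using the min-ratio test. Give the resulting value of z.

574/9

Ratio test on column x1 — row 1: entry -1/2 ≤ 0; row 2: (14/3)/(3/2) = 28/9; row 3: (10/3)/1 = 10/3. Minimum is 28/9 at row 2 (s_2 leaves); pivot element 3/2.
Pivot on row 2; the Z-row RHS becomes 182/3 − (-1)·(28/9) = 574/9.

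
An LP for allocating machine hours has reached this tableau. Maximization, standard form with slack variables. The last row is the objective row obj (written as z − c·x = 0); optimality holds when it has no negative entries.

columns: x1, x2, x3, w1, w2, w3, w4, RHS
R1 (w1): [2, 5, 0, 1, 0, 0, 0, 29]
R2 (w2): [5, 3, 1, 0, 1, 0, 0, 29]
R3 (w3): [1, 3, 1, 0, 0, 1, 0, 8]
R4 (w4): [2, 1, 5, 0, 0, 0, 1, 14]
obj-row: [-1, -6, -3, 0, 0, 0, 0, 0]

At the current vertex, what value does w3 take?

8

w3 is basic (row 3); its value is the RHS of that row, 8.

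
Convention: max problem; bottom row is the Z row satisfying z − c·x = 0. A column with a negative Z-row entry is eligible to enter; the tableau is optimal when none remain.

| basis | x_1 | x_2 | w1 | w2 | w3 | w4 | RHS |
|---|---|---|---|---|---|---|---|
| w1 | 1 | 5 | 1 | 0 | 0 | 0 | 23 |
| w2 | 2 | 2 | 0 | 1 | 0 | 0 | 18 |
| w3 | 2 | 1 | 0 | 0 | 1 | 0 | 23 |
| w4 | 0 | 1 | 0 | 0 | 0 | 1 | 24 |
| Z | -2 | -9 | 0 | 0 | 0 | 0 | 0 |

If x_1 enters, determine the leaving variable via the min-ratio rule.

w2

Column x_1 entries and ratios — w1: 23/1 = 23; w2: 18/2 = 9; w3: 23/2 = 23/2; w4: 0 ≤ 0, skip.
Smallest ratio is 9 in the row of w2, so w2 leaves.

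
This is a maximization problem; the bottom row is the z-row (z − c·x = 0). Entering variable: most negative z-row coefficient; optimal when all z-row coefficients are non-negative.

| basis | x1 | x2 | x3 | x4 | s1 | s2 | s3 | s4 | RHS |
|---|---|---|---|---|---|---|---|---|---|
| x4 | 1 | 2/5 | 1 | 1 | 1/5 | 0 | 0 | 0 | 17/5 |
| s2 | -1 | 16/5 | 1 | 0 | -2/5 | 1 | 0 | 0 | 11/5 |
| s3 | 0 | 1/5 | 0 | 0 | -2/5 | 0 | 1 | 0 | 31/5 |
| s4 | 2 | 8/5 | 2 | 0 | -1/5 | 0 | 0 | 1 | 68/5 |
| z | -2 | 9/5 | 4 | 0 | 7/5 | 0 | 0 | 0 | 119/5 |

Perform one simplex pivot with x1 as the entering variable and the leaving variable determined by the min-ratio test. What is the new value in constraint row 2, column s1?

-1/5

Ratio test on column x1 — row 1: (17/5)/1 = 17/5; row 2: entry -1 ≤ 0; row 3: entry 0 ≤ 0; row 4: (68/5)/2 = 34/5. Minimum is 17/5 at row 1 (x4 leaves); pivot element 1.
Divide row 1 by 1; eliminate column x1 from the other rows.
Row 2 update in column s1: -2/5 − (-1)·(1/5) = -1/5.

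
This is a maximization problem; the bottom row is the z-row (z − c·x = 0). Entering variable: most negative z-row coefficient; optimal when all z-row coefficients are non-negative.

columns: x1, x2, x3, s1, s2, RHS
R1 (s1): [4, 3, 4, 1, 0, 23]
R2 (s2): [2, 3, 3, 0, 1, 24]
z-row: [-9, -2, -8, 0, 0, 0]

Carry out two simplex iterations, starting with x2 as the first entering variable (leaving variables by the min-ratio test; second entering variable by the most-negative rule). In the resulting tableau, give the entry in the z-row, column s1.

9/4

Ratio test on column x2 — row 1: 23/3 = 23/3; row 2: 24/3 = 8. Minimum is 23/3 at row 1 (s1 leaves); pivot element 3.
Divide row 1 by 3; eliminate column x2 from the other rows.
Second iteration: most negative z-row entry is -19/3 in column x1, so x1 enters.
Ratio test on column x1 — row 1: (23/3)/(4/3) = 23/4; row 2: entry -2 ≤ 0. Minimum is 23/4 at row 1 (x2 leaves); pivot element 4/3.
Divide row 1 by 4/3; eliminate column x1 from the other rows.
After both pivots, the entry at the z-row, column s1 is 9/4.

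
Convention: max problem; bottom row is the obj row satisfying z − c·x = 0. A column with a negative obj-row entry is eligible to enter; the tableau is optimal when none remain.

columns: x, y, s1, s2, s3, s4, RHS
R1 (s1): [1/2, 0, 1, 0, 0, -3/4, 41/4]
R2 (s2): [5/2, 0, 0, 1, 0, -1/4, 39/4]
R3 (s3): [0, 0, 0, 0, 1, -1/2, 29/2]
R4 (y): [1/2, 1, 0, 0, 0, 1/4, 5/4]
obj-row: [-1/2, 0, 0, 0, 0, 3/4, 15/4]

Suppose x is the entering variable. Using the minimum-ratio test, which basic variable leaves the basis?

y

Column x entries and ratios — s1: (41/4)/(1/2) = 41/2; s2: (39/4)/(5/2) = 39/10; s3: 0 ≤ 0, skip; y: (5/4)/(1/2) = 5/2.
Smallest ratio is 5/2 in the row of y, so y leaves.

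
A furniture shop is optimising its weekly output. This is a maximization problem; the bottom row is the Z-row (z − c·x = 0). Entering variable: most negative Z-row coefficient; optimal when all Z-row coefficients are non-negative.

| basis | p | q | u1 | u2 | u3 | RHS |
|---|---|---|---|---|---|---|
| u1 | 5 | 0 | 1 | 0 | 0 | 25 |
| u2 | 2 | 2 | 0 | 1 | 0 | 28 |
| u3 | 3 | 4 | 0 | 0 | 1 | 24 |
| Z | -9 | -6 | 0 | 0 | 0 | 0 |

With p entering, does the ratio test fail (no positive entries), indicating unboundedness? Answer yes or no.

no

Column p has positive entries in row(s) 1, 2, 3, so the ratio test bounds it — not unbounded.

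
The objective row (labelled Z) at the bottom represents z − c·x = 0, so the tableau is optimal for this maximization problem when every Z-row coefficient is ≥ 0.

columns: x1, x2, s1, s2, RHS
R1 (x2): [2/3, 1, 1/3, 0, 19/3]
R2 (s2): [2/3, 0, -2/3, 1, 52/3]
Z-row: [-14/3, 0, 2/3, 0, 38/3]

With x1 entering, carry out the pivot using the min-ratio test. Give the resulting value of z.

57

Ratio test on column x1 — row 1: (19/3)/(2/3) = 19/2; row 2: (52/3)/(2/3) = 26. Minimum is 19/2 at row 1 (x2 leaves); pivot element 2/3.
Pivot on row 1; the Z-row RHS becomes 38/3 − (-14/3)·(19/2) = 57.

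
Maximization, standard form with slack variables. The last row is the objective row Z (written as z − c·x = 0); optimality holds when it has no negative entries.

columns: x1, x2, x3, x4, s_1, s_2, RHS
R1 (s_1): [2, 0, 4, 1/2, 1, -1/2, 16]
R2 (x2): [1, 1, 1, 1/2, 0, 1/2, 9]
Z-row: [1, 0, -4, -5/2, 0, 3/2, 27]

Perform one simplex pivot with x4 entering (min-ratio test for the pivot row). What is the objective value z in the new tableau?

72

Ratio test on column x4 — row 1: 16/(1/2) = 32; row 2: 9/(1/2) = 18. Minimum is 18 at row 2 (x2 leaves); pivot element 1/2.
Pivot on row 2; the Z-row RHS becomes 27 − (-5/2)·18 = 72.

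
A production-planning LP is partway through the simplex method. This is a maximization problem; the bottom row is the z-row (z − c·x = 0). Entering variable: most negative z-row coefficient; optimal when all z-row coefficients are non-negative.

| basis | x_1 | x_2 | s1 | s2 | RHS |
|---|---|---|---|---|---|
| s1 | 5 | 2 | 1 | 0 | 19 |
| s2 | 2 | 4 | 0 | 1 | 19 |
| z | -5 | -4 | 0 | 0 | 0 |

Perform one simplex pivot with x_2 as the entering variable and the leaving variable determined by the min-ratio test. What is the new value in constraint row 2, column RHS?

Ratio test on column x_2 — row 1: 19/2 = 19/2; row 2: 19/4 = 19/4. Minimum is 19/4 at row 2 (s2 leaves); pivot element 4.
Divide row 2 by 4; eliminate column x_2 from the other rows.
In the new row 2, the RHS entry is the old entry divided by the pivot: 19/4 = 19/4.

19/4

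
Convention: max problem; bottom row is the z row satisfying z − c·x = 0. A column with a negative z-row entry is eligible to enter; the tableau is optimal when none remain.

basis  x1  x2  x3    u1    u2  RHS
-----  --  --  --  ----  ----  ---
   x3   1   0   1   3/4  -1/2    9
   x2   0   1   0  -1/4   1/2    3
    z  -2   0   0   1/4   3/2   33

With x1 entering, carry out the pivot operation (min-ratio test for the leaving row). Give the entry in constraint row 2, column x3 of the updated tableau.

Ratio test on column x1 — row 1: 9/1 = 9; row 2: entry 0 ≤ 0. Minimum is 9 at row 1 (x3 leaves); pivot element 1.
Divide row 1 by 1; eliminate column x1 from the other rows.
Row 2 update in column x3: 0 − 0·1 = 0.

0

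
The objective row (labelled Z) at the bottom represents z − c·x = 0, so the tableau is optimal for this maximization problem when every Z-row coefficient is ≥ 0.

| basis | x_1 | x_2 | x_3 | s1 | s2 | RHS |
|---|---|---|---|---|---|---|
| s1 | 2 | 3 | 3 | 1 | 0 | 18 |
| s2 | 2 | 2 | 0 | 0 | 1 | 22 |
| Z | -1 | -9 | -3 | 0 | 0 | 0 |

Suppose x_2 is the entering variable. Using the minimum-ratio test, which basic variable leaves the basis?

Column x_2 entries and ratios — s1: 18/3 = 6; s2: 22/2 = 11.
Smallest ratio is 6 in the row of s1, so s1 leaves.

s1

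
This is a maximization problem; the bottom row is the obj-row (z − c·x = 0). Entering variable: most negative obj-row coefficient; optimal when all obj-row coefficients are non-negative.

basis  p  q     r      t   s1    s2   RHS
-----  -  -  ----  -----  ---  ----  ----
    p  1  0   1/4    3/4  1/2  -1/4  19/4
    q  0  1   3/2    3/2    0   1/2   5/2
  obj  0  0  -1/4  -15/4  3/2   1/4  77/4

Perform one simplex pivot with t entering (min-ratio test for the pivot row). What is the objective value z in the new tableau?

Ratio test on column t — row 1: (19/4)/(3/4) = 19/3; row 2: (5/2)/(3/2) = 5/3. Minimum is 5/3 at row 2 (q leaves); pivot element 3/2.
Pivot on row 2; the obj-row RHS becomes 77/4 − (-15/4)·(5/3) = 51/2.

51/2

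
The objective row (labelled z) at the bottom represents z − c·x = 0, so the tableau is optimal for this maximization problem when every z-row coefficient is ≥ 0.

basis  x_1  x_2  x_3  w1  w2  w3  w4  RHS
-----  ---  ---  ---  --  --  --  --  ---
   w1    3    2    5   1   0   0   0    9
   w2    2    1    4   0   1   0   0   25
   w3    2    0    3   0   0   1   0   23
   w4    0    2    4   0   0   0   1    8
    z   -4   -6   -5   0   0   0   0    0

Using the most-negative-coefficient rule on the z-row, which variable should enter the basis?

Negative z-row entries: x_1: -4, x_2: -6, x_3: -5.
The most negative is -6 in column x_2, so x_2 enters.

x_2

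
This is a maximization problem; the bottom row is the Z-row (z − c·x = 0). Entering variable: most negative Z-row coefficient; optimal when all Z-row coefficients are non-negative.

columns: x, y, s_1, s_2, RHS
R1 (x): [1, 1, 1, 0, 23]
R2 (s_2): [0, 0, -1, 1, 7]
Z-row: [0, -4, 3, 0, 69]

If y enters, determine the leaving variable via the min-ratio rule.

x

Column y entries and ratios — x: 23/1 = 23; s_2: 0 ≤ 0, skip.
Smallest ratio is 23 in the row of x, so x leaves.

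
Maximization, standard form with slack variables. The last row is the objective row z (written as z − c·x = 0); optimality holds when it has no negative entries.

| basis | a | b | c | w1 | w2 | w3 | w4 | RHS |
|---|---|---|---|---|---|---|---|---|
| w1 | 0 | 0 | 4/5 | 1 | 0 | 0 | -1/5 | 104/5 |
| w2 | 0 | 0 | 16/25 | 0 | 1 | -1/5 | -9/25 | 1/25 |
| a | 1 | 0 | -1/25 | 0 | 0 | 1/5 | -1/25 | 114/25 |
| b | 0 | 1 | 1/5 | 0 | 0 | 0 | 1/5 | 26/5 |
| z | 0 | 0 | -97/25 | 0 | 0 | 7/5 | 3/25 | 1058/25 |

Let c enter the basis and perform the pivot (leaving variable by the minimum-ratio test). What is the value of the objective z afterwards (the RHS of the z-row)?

681/16

Ratio test on column c — row 1: (104/5)/(4/5) = 26; row 2: (1/25)/(16/25) = 1/16; row 3: entry -1/25 ≤ 0; row 4: (26/5)/(1/5) = 26. Minimum is 1/16 at row 2 (w2 leaves); pivot element 16/25.
Pivot on row 2; the z-row RHS becomes 1058/25 − (-97/25)·(1/16) = 681/16.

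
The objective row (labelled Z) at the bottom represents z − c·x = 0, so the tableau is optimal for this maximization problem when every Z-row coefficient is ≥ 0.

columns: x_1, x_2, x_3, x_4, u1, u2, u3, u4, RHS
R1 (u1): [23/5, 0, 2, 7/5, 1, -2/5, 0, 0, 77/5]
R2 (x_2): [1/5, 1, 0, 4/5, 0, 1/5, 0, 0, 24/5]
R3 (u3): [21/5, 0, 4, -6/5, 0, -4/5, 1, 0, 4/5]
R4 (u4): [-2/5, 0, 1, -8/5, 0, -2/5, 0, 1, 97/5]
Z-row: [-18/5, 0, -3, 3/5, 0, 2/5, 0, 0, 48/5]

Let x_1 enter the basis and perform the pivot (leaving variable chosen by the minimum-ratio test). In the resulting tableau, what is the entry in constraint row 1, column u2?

Ratio test on column x_1 — row 1: (77/5)/(23/5) = 77/23; row 2: (24/5)/(1/5) = 24; row 3: (4/5)/(21/5) = 4/21; row 4: entry -2/5 ≤ 0. Minimum is 4/21 at row 3 (u3 leaves); pivot element 21/5.
Divide row 3 by 21/5; eliminate column x_1 from the other rows.
Row 1 update in column u2: -2/5 − (23/5)·(-4/21) = 10/21.

10/21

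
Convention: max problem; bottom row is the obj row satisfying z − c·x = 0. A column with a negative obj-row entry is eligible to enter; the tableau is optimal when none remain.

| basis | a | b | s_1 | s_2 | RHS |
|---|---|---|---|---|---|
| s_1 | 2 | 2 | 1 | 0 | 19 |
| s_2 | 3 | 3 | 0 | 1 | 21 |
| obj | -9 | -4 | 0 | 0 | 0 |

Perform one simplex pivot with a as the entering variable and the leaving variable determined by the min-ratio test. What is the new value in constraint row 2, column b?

Ratio test on column a — row 1: 19/2 = 19/2; row 2: 21/3 = 7. Minimum is 7 at row 2 (s_2 leaves); pivot element 3.
Divide row 2 by 3; eliminate column a from the other rows.
In the new row 2, the b entry is the old entry divided by the pivot: 3/3 = 1.

1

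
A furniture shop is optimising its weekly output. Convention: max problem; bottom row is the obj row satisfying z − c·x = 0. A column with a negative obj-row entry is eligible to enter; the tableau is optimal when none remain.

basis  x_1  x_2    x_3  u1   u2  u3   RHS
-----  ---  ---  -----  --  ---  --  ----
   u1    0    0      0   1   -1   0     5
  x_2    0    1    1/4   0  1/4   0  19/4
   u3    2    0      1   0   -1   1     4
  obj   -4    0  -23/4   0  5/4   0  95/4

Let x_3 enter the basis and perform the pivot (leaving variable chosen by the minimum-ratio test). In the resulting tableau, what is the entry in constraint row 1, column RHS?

Ratio test on column x_3 — row 1: entry 0 ≤ 0; row 2: (19/4)/(1/4) = 19; row 3: 4/1 = 4. Minimum is 4 at row 3 (u3 leaves); pivot element 1.
Divide row 3 by 1; eliminate column x_3 from the other rows.
Row 1 update in column RHS: 5 − 0·4 = 5.

5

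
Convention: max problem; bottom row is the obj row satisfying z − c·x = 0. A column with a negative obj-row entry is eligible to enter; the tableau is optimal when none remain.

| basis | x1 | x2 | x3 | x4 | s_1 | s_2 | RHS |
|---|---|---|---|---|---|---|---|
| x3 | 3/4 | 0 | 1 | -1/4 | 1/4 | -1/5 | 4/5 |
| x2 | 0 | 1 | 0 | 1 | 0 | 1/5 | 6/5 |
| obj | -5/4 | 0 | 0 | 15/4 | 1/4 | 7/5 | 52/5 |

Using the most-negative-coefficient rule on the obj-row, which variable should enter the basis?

Negative obj-row entries: x1: -5/4.
The most negative is -5/4 in column x1, so x1 enters.

x1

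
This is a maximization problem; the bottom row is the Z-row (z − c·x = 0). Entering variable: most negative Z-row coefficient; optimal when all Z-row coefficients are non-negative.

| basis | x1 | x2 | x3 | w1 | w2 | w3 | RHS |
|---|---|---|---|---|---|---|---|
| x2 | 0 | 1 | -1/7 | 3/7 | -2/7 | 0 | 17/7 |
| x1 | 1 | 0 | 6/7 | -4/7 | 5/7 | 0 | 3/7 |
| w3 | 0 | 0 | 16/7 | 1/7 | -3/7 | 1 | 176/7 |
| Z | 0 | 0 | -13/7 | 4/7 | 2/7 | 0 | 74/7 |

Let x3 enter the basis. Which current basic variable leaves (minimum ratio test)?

Column x3 entries and ratios — x2: -1/7 ≤ 0, skip; x1: (3/7)/(6/7) = 1/2; w3: (176/7)/(16/7) = 11.
Smallest ratio is 1/2 in the row of x1, so x1 leaves.

x1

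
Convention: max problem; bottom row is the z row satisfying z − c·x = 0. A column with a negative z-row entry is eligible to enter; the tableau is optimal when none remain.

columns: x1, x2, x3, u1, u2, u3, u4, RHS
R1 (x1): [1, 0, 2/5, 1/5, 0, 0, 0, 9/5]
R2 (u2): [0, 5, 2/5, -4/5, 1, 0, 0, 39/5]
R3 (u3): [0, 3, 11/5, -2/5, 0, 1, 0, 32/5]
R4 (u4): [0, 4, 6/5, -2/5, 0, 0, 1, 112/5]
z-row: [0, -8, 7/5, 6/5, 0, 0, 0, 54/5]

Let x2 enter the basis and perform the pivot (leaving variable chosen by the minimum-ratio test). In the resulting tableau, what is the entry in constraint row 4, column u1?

6/25

Ratio test on column x2 — row 1: entry 0 ≤ 0; row 2: (39/5)/5 = 39/25; row 3: (32/5)/3 = 32/15; row 4: (112/5)/4 = 28/5. Minimum is 39/25 at row 2 (u2 leaves); pivot element 5.
Divide row 2 by 5; eliminate column x2 from the other rows.
Row 4 update in column u1: -2/5 − 4·(-4/25) = 6/25.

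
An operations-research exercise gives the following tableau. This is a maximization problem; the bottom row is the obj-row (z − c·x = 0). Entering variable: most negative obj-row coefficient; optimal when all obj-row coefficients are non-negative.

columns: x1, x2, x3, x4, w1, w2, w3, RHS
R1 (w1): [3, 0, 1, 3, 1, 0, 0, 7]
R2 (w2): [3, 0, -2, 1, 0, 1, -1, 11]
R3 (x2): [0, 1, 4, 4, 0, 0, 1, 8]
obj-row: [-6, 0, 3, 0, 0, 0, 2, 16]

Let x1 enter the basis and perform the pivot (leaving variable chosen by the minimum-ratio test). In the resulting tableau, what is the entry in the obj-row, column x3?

Ratio test on column x1 — row 1: 7/3 = 7/3; row 2: 11/3 = 11/3; row 3: entry 0 ≤ 0. Minimum is 7/3 at row 1 (w1 leaves); pivot element 3.
Divide row 1 by 3; eliminate column x1 from the other rows.
obj-row update in column x3: 3 − (-6)·(1/3) = 5.

5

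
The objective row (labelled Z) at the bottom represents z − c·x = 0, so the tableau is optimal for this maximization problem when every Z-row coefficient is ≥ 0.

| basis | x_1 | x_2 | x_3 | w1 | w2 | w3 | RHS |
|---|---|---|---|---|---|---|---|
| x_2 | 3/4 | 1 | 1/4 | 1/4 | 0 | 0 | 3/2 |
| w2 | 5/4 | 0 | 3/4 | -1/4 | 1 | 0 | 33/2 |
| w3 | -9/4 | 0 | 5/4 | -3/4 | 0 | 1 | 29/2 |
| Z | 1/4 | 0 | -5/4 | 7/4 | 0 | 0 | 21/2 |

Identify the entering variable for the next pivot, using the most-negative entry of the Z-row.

x_3

Negative Z-row entries: x_3: -5/4.
The most negative is -5/4 in column x_3, so x_3 enters.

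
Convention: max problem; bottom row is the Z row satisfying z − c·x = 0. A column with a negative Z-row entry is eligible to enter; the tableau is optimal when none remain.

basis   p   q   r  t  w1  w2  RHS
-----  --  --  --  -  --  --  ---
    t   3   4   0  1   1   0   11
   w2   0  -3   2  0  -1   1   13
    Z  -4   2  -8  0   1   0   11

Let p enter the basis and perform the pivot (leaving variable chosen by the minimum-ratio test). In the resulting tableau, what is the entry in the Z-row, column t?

4/3

Ratio test on column p — row 1: 11/3 = 11/3; row 2: entry 0 ≤ 0. Minimum is 11/3 at row 1 (t leaves); pivot element 3.
Divide row 1 by 3; eliminate column p from the other rows.
Z-row update in column t: 0 − (-4)·(1/3) = 4/3.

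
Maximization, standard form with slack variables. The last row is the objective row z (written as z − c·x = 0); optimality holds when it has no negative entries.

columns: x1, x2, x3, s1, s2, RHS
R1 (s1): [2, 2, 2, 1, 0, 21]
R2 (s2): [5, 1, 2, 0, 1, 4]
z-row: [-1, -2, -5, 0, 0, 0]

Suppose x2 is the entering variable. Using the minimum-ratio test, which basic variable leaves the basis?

Column x2 entries and ratios — s1: 21/2 = 21/2; s2: 4/1 = 4.
Smallest ratio is 4 in the row of s2, so s2 leaves.

s2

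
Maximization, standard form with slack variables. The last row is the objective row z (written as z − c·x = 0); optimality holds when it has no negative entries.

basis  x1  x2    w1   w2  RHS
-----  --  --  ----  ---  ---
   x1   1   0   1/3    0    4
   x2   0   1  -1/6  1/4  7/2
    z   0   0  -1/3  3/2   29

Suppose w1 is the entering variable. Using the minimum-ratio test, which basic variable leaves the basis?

Column w1 entries and ratios — x1: 4/(1/3) = 12; x2: -1/6 ≤ 0, skip.
Smallest ratio is 12 in the row of x1, so x1 leaves.

x1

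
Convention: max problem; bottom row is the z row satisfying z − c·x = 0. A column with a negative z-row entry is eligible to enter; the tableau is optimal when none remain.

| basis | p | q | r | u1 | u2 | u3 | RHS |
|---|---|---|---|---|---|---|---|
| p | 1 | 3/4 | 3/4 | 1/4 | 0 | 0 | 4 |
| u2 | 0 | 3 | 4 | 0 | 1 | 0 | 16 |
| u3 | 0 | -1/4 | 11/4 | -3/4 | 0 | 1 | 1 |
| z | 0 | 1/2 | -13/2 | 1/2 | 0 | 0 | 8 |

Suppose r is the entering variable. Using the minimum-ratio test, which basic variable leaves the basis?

u3

Column r entries and ratios — p: 4/(3/4) = 16/3; u2: 16/4 = 4; u3: 1/(11/4) = 4/11.
Smallest ratio is 4/11 in the row of u3, so u3 leaves.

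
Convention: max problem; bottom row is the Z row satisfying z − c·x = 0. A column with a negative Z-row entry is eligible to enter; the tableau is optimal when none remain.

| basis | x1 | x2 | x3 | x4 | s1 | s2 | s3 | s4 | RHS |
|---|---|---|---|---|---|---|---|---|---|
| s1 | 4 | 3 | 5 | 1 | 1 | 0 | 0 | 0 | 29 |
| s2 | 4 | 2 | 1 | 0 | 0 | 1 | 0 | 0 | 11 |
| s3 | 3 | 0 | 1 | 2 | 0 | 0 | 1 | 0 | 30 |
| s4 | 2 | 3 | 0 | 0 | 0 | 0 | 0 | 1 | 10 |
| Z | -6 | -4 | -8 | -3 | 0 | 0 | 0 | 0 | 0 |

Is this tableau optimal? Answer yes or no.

no

The Z-row has a negative entry -8 in column x3, so it is not optimal.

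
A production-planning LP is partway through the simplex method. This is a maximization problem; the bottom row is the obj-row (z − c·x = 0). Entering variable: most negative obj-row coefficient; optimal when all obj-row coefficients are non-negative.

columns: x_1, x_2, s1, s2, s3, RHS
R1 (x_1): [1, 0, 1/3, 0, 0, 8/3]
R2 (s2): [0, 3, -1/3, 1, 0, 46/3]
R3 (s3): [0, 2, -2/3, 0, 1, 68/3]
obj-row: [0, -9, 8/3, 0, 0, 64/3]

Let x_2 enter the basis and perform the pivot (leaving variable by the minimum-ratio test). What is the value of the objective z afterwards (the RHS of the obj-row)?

202/3

Ratio test on column x_2 — row 1: entry 0 ≤ 0; row 2: (46/3)/3 = 46/9; row 3: (68/3)/2 = 34/3. Minimum is 46/9 at row 2 (s2 leaves); pivot element 3.
Pivot on row 2; the obj-row RHS becomes 64/3 − (-9)·(46/9) = 202/3.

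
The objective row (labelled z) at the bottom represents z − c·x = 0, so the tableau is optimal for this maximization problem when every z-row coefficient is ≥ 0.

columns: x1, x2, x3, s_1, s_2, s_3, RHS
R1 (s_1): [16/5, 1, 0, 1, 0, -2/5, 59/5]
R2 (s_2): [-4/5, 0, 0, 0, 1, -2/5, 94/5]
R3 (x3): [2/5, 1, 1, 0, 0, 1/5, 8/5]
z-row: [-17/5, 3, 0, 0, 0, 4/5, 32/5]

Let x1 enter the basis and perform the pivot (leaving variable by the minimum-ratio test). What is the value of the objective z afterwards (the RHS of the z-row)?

Ratio test on column x1 — row 1: (59/5)/(16/5) = 59/16; row 2: entry -4/5 ≤ 0; row 3: (8/5)/(2/5) = 4. Minimum is 59/16 at row 1 (s_1 leaves); pivot element 16/5.
Pivot on row 1; the z-row RHS becomes 32/5 − (-17/5)·(59/16) = 303/16.

303/16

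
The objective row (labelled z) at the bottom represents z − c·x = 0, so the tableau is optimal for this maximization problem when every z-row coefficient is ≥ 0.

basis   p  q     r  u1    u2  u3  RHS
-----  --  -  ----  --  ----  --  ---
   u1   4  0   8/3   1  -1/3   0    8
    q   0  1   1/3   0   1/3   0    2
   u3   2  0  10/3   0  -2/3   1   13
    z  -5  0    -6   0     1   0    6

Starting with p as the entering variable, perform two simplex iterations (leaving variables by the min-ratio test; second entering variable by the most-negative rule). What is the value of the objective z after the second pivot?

Ratio test on column p — row 1: 8/4 = 2; row 2: entry 0 ≤ 0; row 3: 13/2 = 13/2. Minimum is 2 at row 1 (u1 leaves); pivot element 4.
Pivot on row 1; the z-row RHS becomes 6 − (-5)·2 = 16.
Next entering variable (most negative z-row entry -8/3): r.
Ratio test on column r — row 1: 2/(2/3) = 3; row 2: 2/(1/3) = 6; row 3: 9/2 = 9/2. Minimum is 3 at row 1 (p leaves); pivot element 2/3.
After the second pivot the z-row RHS is 16 − (-8/3)·3 = 24.

24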